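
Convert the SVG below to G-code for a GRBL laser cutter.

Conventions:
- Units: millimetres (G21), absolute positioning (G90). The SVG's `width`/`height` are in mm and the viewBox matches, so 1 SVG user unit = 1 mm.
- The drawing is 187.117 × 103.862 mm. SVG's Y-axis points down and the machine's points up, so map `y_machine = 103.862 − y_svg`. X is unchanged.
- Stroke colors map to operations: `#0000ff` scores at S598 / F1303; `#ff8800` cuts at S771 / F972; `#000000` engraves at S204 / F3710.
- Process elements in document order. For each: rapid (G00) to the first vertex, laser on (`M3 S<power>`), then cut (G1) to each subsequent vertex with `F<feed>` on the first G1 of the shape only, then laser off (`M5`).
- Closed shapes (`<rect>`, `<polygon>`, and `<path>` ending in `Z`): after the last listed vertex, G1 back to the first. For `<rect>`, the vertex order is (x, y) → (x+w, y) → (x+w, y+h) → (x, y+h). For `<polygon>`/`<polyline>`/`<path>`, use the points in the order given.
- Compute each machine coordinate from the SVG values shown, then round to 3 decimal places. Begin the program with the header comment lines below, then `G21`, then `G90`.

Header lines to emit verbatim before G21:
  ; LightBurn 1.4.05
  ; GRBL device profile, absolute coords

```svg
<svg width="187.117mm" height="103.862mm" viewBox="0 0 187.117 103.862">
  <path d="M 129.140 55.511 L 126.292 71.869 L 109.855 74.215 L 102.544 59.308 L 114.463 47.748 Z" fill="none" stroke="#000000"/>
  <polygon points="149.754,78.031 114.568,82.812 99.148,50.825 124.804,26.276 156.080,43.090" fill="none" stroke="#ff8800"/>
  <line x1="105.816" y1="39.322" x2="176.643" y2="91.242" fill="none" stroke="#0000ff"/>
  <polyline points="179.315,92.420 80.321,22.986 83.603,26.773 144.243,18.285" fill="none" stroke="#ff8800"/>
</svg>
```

; LightBurn 1.4.05
; GRBL device profile, absolute coords
G21
G90
G00 X129.140 Y48.351
M3 S204
G1 X126.292 Y31.993 F3710
G1 X109.855 Y29.647
G1 X102.544 Y44.554
G1 X114.463 Y56.114
G1 X129.140 Y48.351
M5
G00 X149.754 Y25.831
M3 S771
G1 X114.568 Y21.050 F972
G1 X99.148 Y53.037
G1 X124.804 Y77.586
G1 X156.080 Y60.772
G1 X149.754 Y25.831
M5
G00 X105.816 Y64.540
M3 S598
G1 X176.643 Y12.620 F1303
M5
G00 X179.315 Y11.442
M3 S771
G1 X80.321 Y80.876 F972
G1 X83.603 Y77.089
G1 X144.243 Y85.577
M5

1 u = 1 mm; y_m = 103.862 − y.

[1] `<path>` regular polygon, #000000→engrave S204 F3710: (129.140,48.351) → (126.292,31.993) → (109.855,29.647) → (102.544,44.554) → (114.463,56.114) → (129.140,48.351) (closed)

[2] `<polygon>` regular polygon, #ff8800→cut S771 F972: (149.754,25.831) → (114.568,21.050) → (99.148,53.037) → (124.804,77.586) → (156.080,60.772) → (149.754,25.831) (closed)

[3] `<line>` line segment, #0000ff→score S598 F1303: (105.816,64.540) → (176.643,12.620)

[4] `<polyline>` open polyline, #ff8800→cut S771 F972: (179.315,11.442) → (80.321,80.876) → (83.603,77.089) → (144.243,85.577)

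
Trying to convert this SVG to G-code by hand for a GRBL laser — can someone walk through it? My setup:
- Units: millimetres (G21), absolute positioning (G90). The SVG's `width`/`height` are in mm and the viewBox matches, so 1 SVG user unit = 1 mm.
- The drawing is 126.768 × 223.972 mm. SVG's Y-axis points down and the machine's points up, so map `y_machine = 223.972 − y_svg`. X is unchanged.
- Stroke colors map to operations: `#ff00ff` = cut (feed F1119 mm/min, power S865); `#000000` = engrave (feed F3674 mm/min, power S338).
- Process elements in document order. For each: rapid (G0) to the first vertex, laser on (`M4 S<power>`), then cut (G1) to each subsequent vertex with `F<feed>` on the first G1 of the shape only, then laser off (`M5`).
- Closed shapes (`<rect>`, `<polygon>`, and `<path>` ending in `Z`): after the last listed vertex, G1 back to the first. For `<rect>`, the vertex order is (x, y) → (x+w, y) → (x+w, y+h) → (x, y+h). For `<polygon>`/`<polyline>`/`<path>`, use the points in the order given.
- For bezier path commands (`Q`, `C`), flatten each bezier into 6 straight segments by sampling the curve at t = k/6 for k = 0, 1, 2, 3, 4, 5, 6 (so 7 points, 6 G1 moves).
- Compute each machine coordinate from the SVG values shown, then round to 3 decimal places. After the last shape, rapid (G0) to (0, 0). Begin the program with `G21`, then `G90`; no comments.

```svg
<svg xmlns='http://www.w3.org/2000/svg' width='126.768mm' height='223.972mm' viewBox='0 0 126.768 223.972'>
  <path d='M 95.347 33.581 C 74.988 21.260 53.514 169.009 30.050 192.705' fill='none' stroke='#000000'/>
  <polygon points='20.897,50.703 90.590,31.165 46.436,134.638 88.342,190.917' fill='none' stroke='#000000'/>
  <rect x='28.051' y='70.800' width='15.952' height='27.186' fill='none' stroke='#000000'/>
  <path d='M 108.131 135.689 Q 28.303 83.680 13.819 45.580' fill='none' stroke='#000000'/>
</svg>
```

Since the viewBox matches the mm dimensions, user units are millimetres directly. The only transform is the Y-flip y_m = 223.972 − y_svg.

Shape 1 is a cubic bezier drawn with `<path>`. Its stroke #000000 means engrave at S338, F3674. After flipping Y the toolpath is (95.347,190.391) → (85.071,184.528) → (74.584,159.878) → (63.863,124.335) → (52.883,85.791) → (41.620,52.137) → (30.050,31.267).

Shape 2 is a closed polygon drawn with `<polygon>`. Its stroke #000000 means engrave at S338, F3674. After flipping Y the toolpath is (20.897,173.269) → (90.590,192.807) → (46.436,89.334) → (88.342,33.055) → (20.897,173.269), returning to the start.

Shape 3 is a rectangle drawn with `<rect>`. Its stroke #000000 means engrave at S338, F3674. After flipping Y the toolpath is (28.051,153.172) → (44.003,153.172) → (44.003,125.986) → (28.051,125.986) → (28.051,153.172), returning to the start.

Shape 4 is a quadratic bezier drawn with `<path>`. Its stroke #000000 means engrave at S338, F3674. After flipping Y the toolpath is (108.131,88.283) → (83.337,105.233) → (62.173,121.410) → (44.639,136.815) → (30.735,151.447) → (20.462,165.306) → (13.819,178.392).

G21
G90
G0 X95.347 Y190.391
M4 S338
G1 X85.071 Y184.528 F3674
G1 X74.584 Y159.878
G1 X63.863 Y124.335
G1 X52.883 Y85.791
G1 X41.620 Y52.137
G1 X30.050 Y31.267
M5
G0 X20.897 Y173.269
M4 S338
G1 X90.590 Y192.807 F3674
G1 X46.436 Y89.334
G1 X88.342 Y33.055
G1 X20.897 Y173.269
M5
G0 X28.051 Y153.172
M4 S338
G1 X44.003 Y153.172 F3674
G1 X44.003 Y125.986
G1 X28.051 Y125.986
G1 X28.051 Y153.172
M5
G0 X108.131 Y88.283
M4 S338
G1 X83.337 Y105.233 F3674
G1 X62.173 Y121.410
G1 X44.639 Y136.815
G1 X30.735 Y151.447
G1 X20.462 Y165.306
G1 X13.819 Y178.392
M5
G0 X0.000 Y0.000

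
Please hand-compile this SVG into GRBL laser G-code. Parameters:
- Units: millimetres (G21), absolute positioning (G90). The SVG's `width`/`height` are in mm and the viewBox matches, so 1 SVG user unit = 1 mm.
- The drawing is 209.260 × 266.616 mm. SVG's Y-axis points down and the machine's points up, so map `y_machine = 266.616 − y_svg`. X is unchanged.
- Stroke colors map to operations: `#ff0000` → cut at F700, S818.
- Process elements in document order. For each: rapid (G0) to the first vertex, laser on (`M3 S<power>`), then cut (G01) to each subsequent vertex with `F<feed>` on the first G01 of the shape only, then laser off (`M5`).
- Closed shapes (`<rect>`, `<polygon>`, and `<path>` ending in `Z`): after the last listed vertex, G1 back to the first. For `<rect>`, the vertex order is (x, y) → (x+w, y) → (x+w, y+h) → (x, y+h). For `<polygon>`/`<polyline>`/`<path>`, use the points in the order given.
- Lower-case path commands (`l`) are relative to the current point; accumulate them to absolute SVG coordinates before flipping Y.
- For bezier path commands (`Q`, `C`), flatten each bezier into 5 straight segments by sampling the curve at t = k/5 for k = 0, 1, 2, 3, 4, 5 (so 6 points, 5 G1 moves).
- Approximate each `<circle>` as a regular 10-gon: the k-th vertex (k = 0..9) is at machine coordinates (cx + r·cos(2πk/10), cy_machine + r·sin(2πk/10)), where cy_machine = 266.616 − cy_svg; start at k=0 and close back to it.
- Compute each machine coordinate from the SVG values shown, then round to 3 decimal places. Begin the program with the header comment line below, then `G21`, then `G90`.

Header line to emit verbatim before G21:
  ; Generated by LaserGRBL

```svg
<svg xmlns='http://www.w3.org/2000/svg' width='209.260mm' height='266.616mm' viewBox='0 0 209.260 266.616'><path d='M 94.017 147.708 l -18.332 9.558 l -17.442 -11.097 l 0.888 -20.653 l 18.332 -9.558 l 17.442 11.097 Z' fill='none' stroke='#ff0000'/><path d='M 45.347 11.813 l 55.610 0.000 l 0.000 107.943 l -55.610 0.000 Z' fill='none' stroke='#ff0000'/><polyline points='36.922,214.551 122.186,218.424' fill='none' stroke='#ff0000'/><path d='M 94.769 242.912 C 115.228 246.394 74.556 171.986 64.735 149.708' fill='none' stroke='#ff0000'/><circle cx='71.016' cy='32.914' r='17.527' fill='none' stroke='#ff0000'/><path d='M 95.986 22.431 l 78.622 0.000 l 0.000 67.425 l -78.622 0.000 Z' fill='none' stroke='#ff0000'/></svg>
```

; Generated by LaserGRBL
G21
G90
G0 X94.017 Y118.908
M3 S818
G01 X75.685 Y109.350 F700
G01 X58.243 Y120.447
G01 X59.131 Y141.100
G01 X77.463 Y150.658
G01 X94.905 Y139.561
G01 X94.017 Y118.908
M5
G0 X45.347 Y254.803
M3 S818
G01 X100.957 Y254.803 F700
G01 X100.957 Y146.860
G01 X45.347 Y146.860
G01 X45.347 Y254.803
M5
G0 X36.922 Y52.065
M3 S818
G01 X122.186 Y48.192 F700
M5
G0 X94.769 Y23.704
M3 S818
G01 X100.445 Y29.921 F700
G01 X95.864 Y48.592
G01 X85.442 Y73.473
G01 X73.594 Y98.326
G01 X64.735 Y116.908
M5
G0 X88.543 Y233.702
M3 S818
G01 X85.196 Y244.004 F700
G01 X76.432 Y250.371
G01 X65.600 Y250.371
G01 X56.836 Y244.004
G01 X53.489 Y233.702
G01 X56.836 Y223.400
G01 X65.600 Y217.033
G01 X76.432 Y217.033
G01 X85.196 Y223.400
G01 X88.543 Y233.702
M5
G0 X95.986 Y244.185
M3 S818
G01 X174.608 Y244.185 F700
G01 X174.608 Y176.760
G01 X95.986 Y176.760
G01 X95.986 Y244.185
M5

1 u = 1 mm; y_m = 266.616 − y.

[1] `<path>` regular polygon, #ff0000→cut S818 F700: (94.017,118.908) → (75.685,109.350) → (58.243,120.447) → (59.131,141.100) → (77.463,150.658) → (94.905,139.561) → (94.017,118.908) (closed)

[2] `<path>` rectangle, #ff0000→cut S818 F700: (45.347,254.803) → (100.957,254.803) → (100.957,146.860) → (45.347,146.860) → (45.347,254.803) (closed)

[3] `<polyline>` line segment, #ff0000→cut S818 F700: (36.922,52.065) → (122.186,48.192)

[4] `<path>` cubic bezier, #ff0000→cut S818 F700: (94.769,23.704) → (100.445,29.921) → (95.864,48.592) → (85.442,73.473) → (73.594,98.326) → (64.735,116.908)

[5] `<circle>` circle, #ff0000→cut S818 F700: (88.543,233.702) → (85.196,244.004) → (76.432,250.371) → (65.600,250.371) → (56.836,244.004) → (53.489,233.702) → (56.836,223.400) → (65.600,217.033) → (76.432,217.033) → (85.196,223.400) → (88.543,233.702) (closed)

[6] `<path>` rectangle, #ff0000→cut S818 F700: (95.986,244.185) → (174.608,244.185) → (174.608,176.760) → (95.986,176.760) → (95.986,244.185) (closed)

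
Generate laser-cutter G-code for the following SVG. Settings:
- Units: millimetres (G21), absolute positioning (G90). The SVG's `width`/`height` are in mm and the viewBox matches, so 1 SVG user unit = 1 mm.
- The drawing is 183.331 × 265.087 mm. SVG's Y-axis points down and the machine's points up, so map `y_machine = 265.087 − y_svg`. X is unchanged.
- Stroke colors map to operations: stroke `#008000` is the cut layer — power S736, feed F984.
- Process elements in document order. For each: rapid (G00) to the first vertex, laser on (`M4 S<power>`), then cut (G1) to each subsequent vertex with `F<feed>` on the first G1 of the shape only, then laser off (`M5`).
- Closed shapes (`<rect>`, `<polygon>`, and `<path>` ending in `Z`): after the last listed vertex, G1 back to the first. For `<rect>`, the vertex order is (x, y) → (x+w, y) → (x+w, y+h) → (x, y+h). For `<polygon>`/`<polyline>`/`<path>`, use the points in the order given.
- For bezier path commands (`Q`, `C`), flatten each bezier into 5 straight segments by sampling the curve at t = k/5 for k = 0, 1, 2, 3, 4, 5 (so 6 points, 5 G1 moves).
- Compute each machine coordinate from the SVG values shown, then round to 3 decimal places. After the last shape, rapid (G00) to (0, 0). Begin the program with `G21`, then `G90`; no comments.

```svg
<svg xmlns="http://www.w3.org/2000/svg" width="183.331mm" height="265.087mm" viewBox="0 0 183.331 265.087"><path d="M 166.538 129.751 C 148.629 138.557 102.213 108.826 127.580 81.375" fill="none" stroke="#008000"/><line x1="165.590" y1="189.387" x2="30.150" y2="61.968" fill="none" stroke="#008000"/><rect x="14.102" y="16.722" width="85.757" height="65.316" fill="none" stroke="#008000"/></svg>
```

viewBox `0 0 183.331 265.087` with mm width/height → 1 unit = 1 mm. Flip: y_m = 265.087 − y_svg.

**Shape 1** — `<path>` cubic bezier, stroke `#008000` → cut (S736, F984). Control points (SVG): P0=(166.538,129.751), P1=(148.629,138.557), P2=(102.213,108.826), P3=(127.580,81.375); sampled at t=k/5. Machine vertices: (166.538,135.336) → (153.174,134.350) → (137.782,140.654) → (125.177,152.289) → (120.171,167.294) → (127.580,183.712). Open path.

**Shape 2** — `<line>` line segment, stroke `#008000` → cut (S736, F984). Machine vertices: (165.590,75.700) → (30.150,203.119). Open path.

**Shape 3** — `<rect>` rectangle, stroke `#008000` → cut (S736, F984). Machine vertices: (14.102,248.365) → (99.859,248.365) → (99.859,183.049) → (14.102,183.049) → (14.102,248.365). Closed: final G1 returns to the first vertex.

G21
G90
G00 X166.538 Y135.336
M4 S736
G1 X153.174 Y134.350 F984
G1 X137.782 Y140.654
G1 X125.177 Y152.289
G1 X120.171 Y167.294
G1 X127.580 Y183.712
M5
G00 X165.590 Y75.700
M4 S736
G1 X30.150 Y203.119 F984
M5
G00 X14.102 Y248.365
M4 S736
G1 X99.859 Y248.365 F984
G1 X99.859 Y183.049
G1 X14.102 Y183.049
G1 X14.102 Y248.365
M5
G00 X0.000 Y0.000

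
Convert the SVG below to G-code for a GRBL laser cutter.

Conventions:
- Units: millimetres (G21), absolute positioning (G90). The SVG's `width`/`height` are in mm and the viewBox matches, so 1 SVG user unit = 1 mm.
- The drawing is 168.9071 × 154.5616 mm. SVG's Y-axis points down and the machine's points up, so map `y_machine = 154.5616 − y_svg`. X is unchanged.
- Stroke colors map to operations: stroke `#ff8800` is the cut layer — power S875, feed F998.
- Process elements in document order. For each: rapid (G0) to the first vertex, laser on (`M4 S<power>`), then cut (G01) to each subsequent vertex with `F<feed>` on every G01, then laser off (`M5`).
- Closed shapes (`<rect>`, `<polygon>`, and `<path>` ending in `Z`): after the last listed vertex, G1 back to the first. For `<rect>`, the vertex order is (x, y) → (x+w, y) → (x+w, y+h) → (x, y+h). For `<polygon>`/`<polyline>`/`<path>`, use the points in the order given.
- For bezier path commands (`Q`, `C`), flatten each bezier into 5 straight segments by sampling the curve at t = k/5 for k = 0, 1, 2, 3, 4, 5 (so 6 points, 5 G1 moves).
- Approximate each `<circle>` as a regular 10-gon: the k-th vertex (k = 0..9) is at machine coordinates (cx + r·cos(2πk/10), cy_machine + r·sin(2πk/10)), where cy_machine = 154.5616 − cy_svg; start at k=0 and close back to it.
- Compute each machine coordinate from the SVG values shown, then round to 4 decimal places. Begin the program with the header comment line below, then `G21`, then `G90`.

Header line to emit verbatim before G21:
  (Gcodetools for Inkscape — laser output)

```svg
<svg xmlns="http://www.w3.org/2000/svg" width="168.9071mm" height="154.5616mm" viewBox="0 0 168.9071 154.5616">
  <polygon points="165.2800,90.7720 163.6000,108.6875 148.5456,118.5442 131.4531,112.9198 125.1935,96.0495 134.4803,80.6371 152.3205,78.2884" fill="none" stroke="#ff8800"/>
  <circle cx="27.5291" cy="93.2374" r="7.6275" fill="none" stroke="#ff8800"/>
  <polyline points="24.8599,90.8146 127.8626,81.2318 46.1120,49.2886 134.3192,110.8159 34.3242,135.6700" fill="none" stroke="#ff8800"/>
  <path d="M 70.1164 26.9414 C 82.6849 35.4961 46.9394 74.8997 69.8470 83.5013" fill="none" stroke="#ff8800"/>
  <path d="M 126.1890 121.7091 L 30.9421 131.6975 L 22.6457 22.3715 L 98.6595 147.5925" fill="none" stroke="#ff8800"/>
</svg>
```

Since the viewBox matches the mm dimensions, user units are millimetres directly. The only transform is the Y-flip y_m = 154.5616 − y_svg.

Shape 1 is a regular polygon drawn with `<polygon>`. Its stroke #ff8800 means cut at S875, F998. After flipping Y the toolpath is (165.2800,63.7896) → (163.6000,45.8741) → (148.5456,36.0174) → (131.4531,41.6418) → (125.1935,58.5121) → (134.4803,73.9245) → (152.3205,76.2732) → (165.2800,63.7896), returning to the start.

Shape 2 is a circle drawn with `<circle>`. Its stroke #ff8800 means cut at S875, F998. After flipping Y the toolpath is (35.1566,61.3242) → (33.6999,65.8075) → (29.8861,68.5784) → (25.1721,68.5784) → (21.3583,65.8075) → (19.9016,61.3242) → (21.3583,56.8409) → (25.1721,54.0700) → (29.8861,54.0700) → (33.6999,56.8409) → (35.1566,61.3242), returning to the start.

Shape 3 is a open polyline drawn with `<polyline>`. Its stroke #ff8800 means cut at S875, F998. After flipping Y the toolpath is (24.8599,63.7470) → (127.8626,73.3298) → (46.1120,105.2730) → (134.3192,43.7457) → (34.3242,18.8916).

Shape 4 is a cubic bezier drawn with `<path>`. Its stroke #ff8800 means cut at S875, F998. After flipping Y the toolpath is (70.1164,127.6202) → (72.7156,119.2787) → (68.8538,106.4927) → (63.6655,92.2215) → (62.2851,79.4243) → (69.8470,71.0603).

Shape 5 is a open polyline drawn with `<path>`. Its stroke #ff8800 means cut at S875, F998. After flipping Y the toolpath is (126.1890,32.8525) → (30.9421,22.8641) → (22.6457,132.1901) → (98.6595,6.9691).

(Gcodetools for Inkscape — laser output)
G21
G90
G0 X165.2800 Y63.7896
M4 S875
G01 X163.6000 Y45.8741 F998
G01 X148.5456 Y36.0174 F998
G01 X131.4531 Y41.6418 F998
G01 X125.1935 Y58.5121 F998
G01 X134.4803 Y73.9245 F998
G01 X152.3205 Y76.2732 F998
G01 X165.2800 Y63.7896 F998
M5
G0 X35.1566 Y61.3242
M4 S875
G01 X33.6999 Y65.8075 F998
G01 X29.8861 Y68.5784 F998
G01 X25.1721 Y68.5784 F998
G01 X21.3583 Y65.8075 F998
G01 X19.9016 Y61.3242 F998
G01 X21.3583 Y56.8409 F998
G01 X25.1721 Y54.0700 F998
G01 X29.8861 Y54.0700 F998
G01 X33.6999 Y56.8409 F998
G01 X35.1566 Y61.3242 F998
M5
G0 X24.8599 Y63.7470
M4 S875
G01 X127.8626 Y73.3298 F998
G01 X46.1120 Y105.2730 F998
G01 X134.3192 Y43.7457 F998
G01 X34.3242 Y18.8916 F998
M5
G0 X70.1164 Y127.6202
M4 S875
G01 X72.7156 Y119.2787 F998
G01 X68.8538 Y106.4927 F998
G01 X63.6655 Y92.2215 F998
G01 X62.2851 Y79.4243 F998
G01 X69.8470 Y71.0603 F998
M5
G0 X126.1890 Y32.8525
M4 S875
G01 X30.9421 Y22.8641 F998
G01 X22.6457 Y132.1901 F998
G01 X98.6595 Y6.9691 F998
M5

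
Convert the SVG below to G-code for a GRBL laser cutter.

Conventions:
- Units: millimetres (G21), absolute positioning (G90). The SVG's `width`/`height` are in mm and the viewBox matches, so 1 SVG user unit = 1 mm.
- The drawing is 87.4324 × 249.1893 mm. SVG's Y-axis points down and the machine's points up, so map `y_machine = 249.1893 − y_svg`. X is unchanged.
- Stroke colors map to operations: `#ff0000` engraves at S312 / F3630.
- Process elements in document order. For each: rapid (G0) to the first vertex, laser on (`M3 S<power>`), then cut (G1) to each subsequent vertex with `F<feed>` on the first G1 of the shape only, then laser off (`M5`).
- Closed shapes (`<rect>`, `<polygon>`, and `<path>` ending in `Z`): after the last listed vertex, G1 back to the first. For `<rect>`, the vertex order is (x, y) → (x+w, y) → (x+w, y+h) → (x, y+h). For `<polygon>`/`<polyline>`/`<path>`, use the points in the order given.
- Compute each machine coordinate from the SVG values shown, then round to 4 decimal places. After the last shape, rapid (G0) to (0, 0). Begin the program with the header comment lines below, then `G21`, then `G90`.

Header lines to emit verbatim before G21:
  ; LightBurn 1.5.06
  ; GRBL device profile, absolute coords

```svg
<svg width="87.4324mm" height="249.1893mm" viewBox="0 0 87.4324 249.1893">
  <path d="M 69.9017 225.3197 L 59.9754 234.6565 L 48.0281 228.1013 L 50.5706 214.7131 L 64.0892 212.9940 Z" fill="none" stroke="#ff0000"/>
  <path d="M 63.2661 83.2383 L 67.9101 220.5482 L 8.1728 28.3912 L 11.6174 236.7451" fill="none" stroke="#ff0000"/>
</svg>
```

Since the viewBox matches the mm dimensions, user units are millimetres directly. The only transform is the Y-flip y_m = 249.1893 − y_svg.

Shape 1 is a regular polygon drawn with `<path>`. Its stroke #ff0000 means engrave at S312, F3630. After flipping Y the toolpath is (69.9017,23.8696) → (59.9754,14.5328) → (48.0281,21.0880) → (50.5706,34.4762) → (64.0892,36.1953) → (69.9017,23.8696), returning to the start.

Shape 2 is a open polyline drawn with `<path>`. Its stroke #ff0000 means engrave at S312, F3630. After flipping Y the toolpath is (63.2661,165.9510) → (67.9101,28.6411) → (8.1728,220.7981) → (11.6174,12.4442).

; LightBurn 1.5.06
; GRBL device profile, absolute coords
G21
G90
G0 X69.9017 Y23.8696
M3 S312
G1 X59.9754 Y14.5328 F3630
G1 X48.0281 Y21.0880
G1 X50.5706 Y34.4762
G1 X64.0892 Y36.1953
G1 X69.9017 Y23.8696
M5
G0 X63.2661 Y165.9510
M3 S312
G1 X67.9101 Y28.6411 F3630
G1 X8.1728 Y220.7981
G1 X11.6174 Y12.4442
M5
G0 X0.0000 Y0.0000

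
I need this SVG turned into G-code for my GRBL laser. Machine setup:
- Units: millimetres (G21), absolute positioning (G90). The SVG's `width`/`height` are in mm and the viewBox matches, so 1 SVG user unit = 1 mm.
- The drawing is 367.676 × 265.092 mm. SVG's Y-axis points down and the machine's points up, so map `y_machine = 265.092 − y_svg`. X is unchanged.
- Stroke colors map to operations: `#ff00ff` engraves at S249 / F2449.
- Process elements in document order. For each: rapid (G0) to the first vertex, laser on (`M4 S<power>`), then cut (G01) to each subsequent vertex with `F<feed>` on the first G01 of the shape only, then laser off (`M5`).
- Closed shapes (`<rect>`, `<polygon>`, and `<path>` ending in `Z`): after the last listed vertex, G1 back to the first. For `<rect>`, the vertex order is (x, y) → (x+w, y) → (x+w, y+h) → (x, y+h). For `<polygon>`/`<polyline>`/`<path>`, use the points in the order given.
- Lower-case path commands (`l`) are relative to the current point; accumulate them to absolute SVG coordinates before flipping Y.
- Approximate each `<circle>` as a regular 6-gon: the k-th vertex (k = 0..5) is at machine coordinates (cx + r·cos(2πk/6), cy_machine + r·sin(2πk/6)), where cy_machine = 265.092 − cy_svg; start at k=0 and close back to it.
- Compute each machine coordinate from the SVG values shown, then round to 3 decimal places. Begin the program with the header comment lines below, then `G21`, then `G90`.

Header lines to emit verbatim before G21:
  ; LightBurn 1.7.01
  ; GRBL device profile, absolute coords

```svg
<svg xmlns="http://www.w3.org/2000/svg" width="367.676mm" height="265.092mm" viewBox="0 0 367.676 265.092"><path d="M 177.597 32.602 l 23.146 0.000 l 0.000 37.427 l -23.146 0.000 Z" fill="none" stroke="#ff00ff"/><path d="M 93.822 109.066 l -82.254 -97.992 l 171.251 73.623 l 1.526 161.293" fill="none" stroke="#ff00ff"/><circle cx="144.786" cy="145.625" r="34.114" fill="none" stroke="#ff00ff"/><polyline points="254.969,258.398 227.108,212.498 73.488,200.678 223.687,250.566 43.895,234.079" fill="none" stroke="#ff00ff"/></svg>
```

Since the viewBox matches the mm dimensions, user units are millimetres directly. The only transform is the Y-flip y_m = 265.092 − y_svg.

Shape 1 is a rectangle drawn with `<path>`. Its stroke #ff00ff means engrave at S249, F2449. After flipping Y the toolpath is (177.597,232.490) → (200.743,232.490) → (200.743,195.063) → (177.597,195.063) → (177.597,232.490), returning to the start.

Shape 2 is a open polyline drawn with `<path>`. Its stroke #ff00ff means engrave at S249, F2449. After flipping Y the toolpath is (93.822,156.026) → (11.568,254.018) → (182.819,180.395) → (184.345,19.102).

Shape 3 is a circle drawn with `<circle>`. Its stroke #ff00ff means engrave at S249, F2449. After flipping Y the toolpath is (178.900,119.467) → (161.843,149.011) → (127.729,149.011) → (110.672,119.467) → (127.729,89.923) → (161.843,89.923) → (178.900,119.467), returning to the start.

Shape 4 is a open polyline drawn with `<polyline>`. Its stroke #ff00ff means engrave at S249, F2449. After flipping Y the toolpath is (254.969,6.694) → (227.108,52.594) → (73.488,64.414) → (223.687,14.526) → (43.895,31.013).

; LightBurn 1.7.01
; GRBL device profile, absolute coords
G21
G90
G0 X177.597 Y232.490
M4 S249
G01 X200.743 Y232.490 F2449
G01 X200.743 Y195.063
G01 X177.597 Y195.063
G01 X177.597 Y232.490
M5
G0 X93.822 Y156.026
M4 S249
G01 X11.568 Y254.018 F2449
G01 X182.819 Y180.395
G01 X184.345 Y19.102
M5
G0 X178.900 Y119.467
M4 S249
G01 X161.843 Y149.011 F2449
G01 X127.729 Y149.011
G01 X110.672 Y119.467
G01 X127.729 Y89.923
G01 X161.843 Y89.923
G01 X178.900 Y119.467
M5
G0 X254.969 Y6.694
M4 S249
G01 X227.108 Y52.594 F2449
G01 X73.488 Y64.414
G01 X223.687 Y14.526
G01 X43.895 Y31.013
M5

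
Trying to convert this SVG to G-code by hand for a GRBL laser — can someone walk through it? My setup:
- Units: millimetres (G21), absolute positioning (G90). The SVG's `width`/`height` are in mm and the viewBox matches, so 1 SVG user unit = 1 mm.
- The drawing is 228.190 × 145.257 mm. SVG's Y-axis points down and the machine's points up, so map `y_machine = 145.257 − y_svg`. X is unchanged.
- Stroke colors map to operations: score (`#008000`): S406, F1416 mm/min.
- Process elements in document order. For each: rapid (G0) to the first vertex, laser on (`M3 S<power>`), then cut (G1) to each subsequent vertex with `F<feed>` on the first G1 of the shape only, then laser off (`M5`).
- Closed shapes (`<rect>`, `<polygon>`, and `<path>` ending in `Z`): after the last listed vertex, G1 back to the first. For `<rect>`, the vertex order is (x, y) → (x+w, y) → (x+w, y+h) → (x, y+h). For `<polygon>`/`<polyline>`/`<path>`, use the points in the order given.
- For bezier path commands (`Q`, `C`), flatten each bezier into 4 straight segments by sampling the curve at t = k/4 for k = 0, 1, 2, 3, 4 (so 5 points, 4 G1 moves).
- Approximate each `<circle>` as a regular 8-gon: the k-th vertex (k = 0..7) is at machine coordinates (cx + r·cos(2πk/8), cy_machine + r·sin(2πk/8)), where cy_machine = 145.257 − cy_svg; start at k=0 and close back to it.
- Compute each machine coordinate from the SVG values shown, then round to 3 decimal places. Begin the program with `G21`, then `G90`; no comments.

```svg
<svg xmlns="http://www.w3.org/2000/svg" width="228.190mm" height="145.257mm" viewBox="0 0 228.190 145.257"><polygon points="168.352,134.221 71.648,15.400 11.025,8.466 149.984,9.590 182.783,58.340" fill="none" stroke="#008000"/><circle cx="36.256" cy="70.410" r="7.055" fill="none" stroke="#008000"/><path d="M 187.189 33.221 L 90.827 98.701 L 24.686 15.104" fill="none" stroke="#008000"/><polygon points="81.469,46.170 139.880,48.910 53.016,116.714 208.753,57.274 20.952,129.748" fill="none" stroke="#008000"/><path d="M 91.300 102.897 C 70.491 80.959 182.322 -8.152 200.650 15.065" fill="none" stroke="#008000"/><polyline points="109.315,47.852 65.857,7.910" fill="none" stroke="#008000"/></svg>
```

G21
G90
G0 X168.352 Y11.036
M3 S406
G1 X71.648 Y129.857 F1416
G1 X11.025 Y136.791
G1 X149.984 Y135.667
G1 X182.783 Y86.917
G1 X168.352 Y11.036
M5
G0 X43.311 Y74.847
M3 S406
G1 X41.245 Y79.836 F1416
G1 X36.256 Y81.902
G1 X31.267 Y79.836
G1 X29.201 Y74.847
G1 X31.267 Y69.858
G1 X36.256 Y67.792
G1 X41.245 Y69.858
G1 X43.311 Y74.847
M5
G0 X187.189 Y112.036
M3 S406
G1 X90.827 Y46.556 F1416
G1 X24.686 Y130.153
M5
G0 X81.469 Y99.087
M3 S406
G1 X139.880 Y96.347 F1416
G1 X53.016 Y28.543
G1 X208.753 Y87.983
G1 X20.952 Y15.509
G1 X81.469 Y99.087
M5
G0 X91.300 Y42.360
M3 S406
G1 X97.030 Y68.604 F1416
G1 X131.299 Y103.209
G1 X172.906 Y129.348
G1 X200.650 Y130.192
M5
G0 X109.315 Y97.405
M3 S406
G1 X65.857 Y137.347 F1416
M5

viewBox `0 0 228.190 145.257` with mm width/height → 1 unit = 1 mm. Flip: y_m = 145.257 − y_svg.

**Shape 1** — `<polygon>` closed polygon, stroke `#008000` → score (S406, F1416). Machine vertices: (168.352,11.036) → (71.648,129.857) → (11.025,136.791) → (149.984,135.667) → (182.783,86.917) → (168.352,11.036). Closed: final G1 returns to the first vertex.

**Shape 2** — `<circle>` circle, stroke `#008000` → score (S406, F1416). Machine vertices: (43.311,74.847) → (41.245,79.836) → (36.256,81.902) → (31.267,79.836) → (29.201,74.847) → (31.267,69.858) → (36.256,67.792) → (41.245,69.858) → (43.311,74.847). Closed: final G1 returns to the first vertex.

**Shape 3** — `<path>` open polyline, stroke `#008000` → score (S406, F1416). Machine vertices: (187.189,112.036) → (90.827,46.556) → (24.686,130.153). Open path.

**Shape 4** — `<polygon>` closed polygon, stroke `#008000` → score (S406, F1416). Machine vertices: (81.469,99.087) → (139.880,96.347) → (53.016,28.543) → (208.753,87.983) → (20.952,15.509) → (81.469,99.087). Closed: final G1 returns to the first vertex.

**Shape 5** — `<path>` cubic bezier, stroke `#008000` → score (S406, F1416). Control points (SVG): P0=(91.300,102.897), P1=(70.491,80.959), P2=(182.322,-8.152), P3=(200.650,15.065); sampled at t=k/4. Machine vertices: (91.300,42.360) → (97.030,68.604) → (131.299,103.209) → (172.906,129.348) → (200.650,130.192). Open path.

**Shape 6** — `<polyline>` line segment, stroke `#008000` → score (S406, F1416). Machine vertices: (109.315,97.405) → (65.857,137.347). Open path.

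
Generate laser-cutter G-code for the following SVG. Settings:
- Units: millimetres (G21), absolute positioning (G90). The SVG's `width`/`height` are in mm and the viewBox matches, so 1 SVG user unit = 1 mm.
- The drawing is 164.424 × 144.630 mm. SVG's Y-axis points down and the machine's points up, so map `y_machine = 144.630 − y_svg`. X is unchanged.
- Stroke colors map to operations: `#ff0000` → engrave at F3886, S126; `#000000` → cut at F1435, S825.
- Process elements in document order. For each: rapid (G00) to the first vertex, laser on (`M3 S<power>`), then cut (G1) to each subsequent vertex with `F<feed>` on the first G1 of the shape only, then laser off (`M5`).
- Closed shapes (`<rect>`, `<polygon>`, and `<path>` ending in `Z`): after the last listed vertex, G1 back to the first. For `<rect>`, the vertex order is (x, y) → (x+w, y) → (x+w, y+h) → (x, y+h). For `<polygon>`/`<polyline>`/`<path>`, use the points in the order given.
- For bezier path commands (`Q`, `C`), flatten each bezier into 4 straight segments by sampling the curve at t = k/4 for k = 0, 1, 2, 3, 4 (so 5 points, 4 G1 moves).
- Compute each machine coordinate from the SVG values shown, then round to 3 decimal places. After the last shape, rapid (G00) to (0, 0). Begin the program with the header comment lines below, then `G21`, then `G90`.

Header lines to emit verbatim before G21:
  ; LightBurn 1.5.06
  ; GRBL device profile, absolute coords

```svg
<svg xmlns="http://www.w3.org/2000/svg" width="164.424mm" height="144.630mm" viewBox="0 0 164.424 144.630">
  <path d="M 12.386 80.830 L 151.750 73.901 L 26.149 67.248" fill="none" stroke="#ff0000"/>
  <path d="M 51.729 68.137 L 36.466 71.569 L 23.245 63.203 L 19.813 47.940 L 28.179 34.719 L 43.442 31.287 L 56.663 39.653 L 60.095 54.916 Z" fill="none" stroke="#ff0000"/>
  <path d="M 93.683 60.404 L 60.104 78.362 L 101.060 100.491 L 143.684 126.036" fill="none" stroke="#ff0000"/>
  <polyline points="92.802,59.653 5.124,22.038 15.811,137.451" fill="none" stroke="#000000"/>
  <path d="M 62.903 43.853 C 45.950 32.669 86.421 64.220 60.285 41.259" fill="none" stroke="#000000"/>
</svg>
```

viewBox `0 0 164.424 144.630` with mm width/height → 1 unit = 1 mm. Flip: y_m = 144.630 − y_svg.

**Shape 1** — `<path>` open polyline, stroke `#ff0000` → engrave (S126, F3886). Machine vertices: (12.386,63.800) → (151.750,70.729) → (26.149,77.382). Open path.

**Shape 2** — `<path>` regular polygon, stroke `#ff0000` → engrave (S126, F3886). Machine vertices: (51.729,76.493) → (36.466,73.061) → (23.245,81.427) → (19.813,96.690) → (28.179,109.911) → (43.442,113.343) → (56.663,104.977) → (60.095,89.714) → (51.729,76.493). Closed: final G1 returns to the first vertex.

**Shape 3** — `<path>` open polyline, stroke `#ff0000` → engrave (S126, F3886). Machine vertices: (93.683,84.226) → (60.104,66.268) → (101.060,44.139) → (143.684,18.594). Open path.

**Shape 4** — `<polyline>` open polyline, stroke `#000000` → cut (S825, F1435). Machine vertices: (92.802,84.977) → (5.124,122.592) → (15.811,7.179). Open path.

**Shape 5** — `<path>` cubic bezier, stroke `#000000` → cut (S825, F1435). Control points (SVG): P0=(62.903,43.853), P1=(45.950,32.669), P2=(86.421,64.220), P3=(60.285,41.259); sampled at t=k/4. Machine vertices: (62.903,100.777) → (59.017,102.672) → (65.038,97.658) → (69.336,94.852) → (60.285,103.371). Open path.

; LightBurn 1.5.06
; GRBL device profile, absolute coords
G21
G90
G00 X12.386 Y63.800
M3 S126
G1 X151.750 Y70.729 F3886
G1 X26.149 Y77.382
M5
G00 X51.729 Y76.493
M3 S126
G1 X36.466 Y73.061 F3886
G1 X23.245 Y81.427
G1 X19.813 Y96.690
G1 X28.179 Y109.911
G1 X43.442 Y113.343
G1 X56.663 Y104.977
G1 X60.095 Y89.714
G1 X51.729 Y76.493
M5
G00 X93.683 Y84.226
M3 S126
G1 X60.104 Y66.268 F3886
G1 X101.060 Y44.139
G1 X143.684 Y18.594
M5
G00 X92.802 Y84.977
M3 S825
G1 X5.124 Y122.592 F1435
G1 X15.811 Y7.179
M5
G00 X62.903 Y100.777
M3 S825
G1 X59.017 Y102.672 F1435
G1 X65.038 Y97.658
G1 X69.336 Y94.852
G1 X60.285 Y103.371
M5
G00 X0.000 Y0.000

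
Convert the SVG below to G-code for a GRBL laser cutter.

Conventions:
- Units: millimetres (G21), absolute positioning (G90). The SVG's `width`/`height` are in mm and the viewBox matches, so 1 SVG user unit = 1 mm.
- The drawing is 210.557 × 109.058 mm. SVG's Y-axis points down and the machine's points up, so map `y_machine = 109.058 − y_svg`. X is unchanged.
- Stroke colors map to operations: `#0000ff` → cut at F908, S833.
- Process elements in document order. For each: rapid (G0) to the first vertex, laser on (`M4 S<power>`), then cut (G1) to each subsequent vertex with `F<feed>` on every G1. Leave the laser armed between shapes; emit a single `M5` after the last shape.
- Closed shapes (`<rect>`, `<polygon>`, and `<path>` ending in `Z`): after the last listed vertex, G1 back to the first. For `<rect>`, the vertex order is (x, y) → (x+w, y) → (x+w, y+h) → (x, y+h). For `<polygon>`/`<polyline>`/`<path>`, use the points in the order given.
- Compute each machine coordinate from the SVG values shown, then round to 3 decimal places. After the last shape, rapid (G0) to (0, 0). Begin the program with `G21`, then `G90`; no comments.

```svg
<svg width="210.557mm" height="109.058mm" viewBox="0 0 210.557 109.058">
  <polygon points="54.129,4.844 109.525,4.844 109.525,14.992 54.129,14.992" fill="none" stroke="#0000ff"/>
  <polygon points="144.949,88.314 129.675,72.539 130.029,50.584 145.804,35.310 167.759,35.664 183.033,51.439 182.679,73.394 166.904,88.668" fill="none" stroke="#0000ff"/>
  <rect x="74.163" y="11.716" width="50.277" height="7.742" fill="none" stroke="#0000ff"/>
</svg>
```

viewBox `0 0 210.557 109.058` with mm width/height → 1 unit = 1 mm. Flip: y_m = 109.058 − y_svg.

**Shape 1** — `<polygon>` rectangle, stroke `#0000ff` → cut (S833, F908). Machine vertices: (54.129,104.214) → (109.525,104.214) → (109.525,94.066) → (54.129,94.066) → (54.129,104.214). Closed: final G1 returns to the first vertex.

**Shape 2** — `<polygon>` regular polygon, stroke `#0000ff` → cut (S833, F908). Machine vertices: (144.949,20.744) → (129.675,36.519) → (130.029,58.474) → (145.804,73.748) → (167.759,73.394) → (183.033,57.619) → (182.679,35.664) → (166.904,20.390) → (144.949,20.744). Closed: final G1 returns to the first vertex.

**Shape 3** — `<rect>` rectangle, stroke `#0000ff` → cut (S833, F908). Machine vertices: (74.163,97.342) → (124.440,97.342) → (124.440,89.600) → (74.163,89.600) → (74.163,97.342). Closed: final G1 returns to the first vertex.

G21
G90
G0 X54.129 Y104.214
M4 S833
G1 X109.525 Y104.214 F908
G1 X109.525 Y94.066 F908
G1 X54.129 Y94.066 F908
G1 X54.129 Y104.214 F908
G0 X144.949 Y20.744
M4 S833
G1 X129.675 Y36.519 F908
G1 X130.029 Y58.474 F908
G1 X145.804 Y73.748 F908
G1 X167.759 Y73.394 F908
G1 X183.033 Y57.619 F908
G1 X182.679 Y35.664 F908
G1 X166.904 Y20.390 F908
G1 X144.949 Y20.744 F908
G0 X74.163 Y97.342
M4 S833
G1 X124.440 Y97.342 F908
G1 X124.440 Y89.600 F908
G1 X74.163 Y89.600 F908
G1 X74.163 Y97.342 F908
M5
G0 X0.000 Y0.000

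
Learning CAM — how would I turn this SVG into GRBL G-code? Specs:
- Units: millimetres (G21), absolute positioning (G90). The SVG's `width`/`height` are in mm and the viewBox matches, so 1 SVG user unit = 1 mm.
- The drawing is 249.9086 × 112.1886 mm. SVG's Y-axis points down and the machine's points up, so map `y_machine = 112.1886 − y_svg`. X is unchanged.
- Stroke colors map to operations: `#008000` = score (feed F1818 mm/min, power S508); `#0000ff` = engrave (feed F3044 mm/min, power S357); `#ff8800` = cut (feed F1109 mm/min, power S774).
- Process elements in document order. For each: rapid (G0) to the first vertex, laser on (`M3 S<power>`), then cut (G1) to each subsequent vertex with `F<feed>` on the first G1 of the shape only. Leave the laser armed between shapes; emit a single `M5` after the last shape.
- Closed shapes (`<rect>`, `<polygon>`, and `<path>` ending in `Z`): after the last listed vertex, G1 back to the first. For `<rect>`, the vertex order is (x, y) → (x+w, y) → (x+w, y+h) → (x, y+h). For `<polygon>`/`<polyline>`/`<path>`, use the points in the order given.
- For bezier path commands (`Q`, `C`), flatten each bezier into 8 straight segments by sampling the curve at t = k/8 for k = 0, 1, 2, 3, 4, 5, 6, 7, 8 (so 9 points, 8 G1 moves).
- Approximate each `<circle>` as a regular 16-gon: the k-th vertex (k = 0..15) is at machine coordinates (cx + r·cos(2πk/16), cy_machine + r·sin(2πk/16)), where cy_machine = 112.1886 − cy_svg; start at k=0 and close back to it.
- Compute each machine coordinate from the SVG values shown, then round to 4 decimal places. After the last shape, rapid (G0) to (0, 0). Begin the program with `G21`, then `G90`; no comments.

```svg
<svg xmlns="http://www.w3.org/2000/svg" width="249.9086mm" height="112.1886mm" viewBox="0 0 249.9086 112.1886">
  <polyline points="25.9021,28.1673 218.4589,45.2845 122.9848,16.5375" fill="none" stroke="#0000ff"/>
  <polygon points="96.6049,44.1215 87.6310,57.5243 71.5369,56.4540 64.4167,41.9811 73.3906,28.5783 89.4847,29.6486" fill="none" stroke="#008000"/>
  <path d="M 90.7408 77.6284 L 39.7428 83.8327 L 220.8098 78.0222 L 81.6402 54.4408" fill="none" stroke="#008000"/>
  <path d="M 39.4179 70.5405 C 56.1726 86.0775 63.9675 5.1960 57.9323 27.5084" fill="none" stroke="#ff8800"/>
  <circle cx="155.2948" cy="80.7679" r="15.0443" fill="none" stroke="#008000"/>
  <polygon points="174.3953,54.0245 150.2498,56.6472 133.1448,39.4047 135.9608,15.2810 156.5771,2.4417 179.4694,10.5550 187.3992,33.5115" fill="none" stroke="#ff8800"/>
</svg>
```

G21
G90
G0 X25.9021 Y84.0213
M3 S357
G1 X218.4589 Y66.9041 F3044
G1 X122.9848 Y95.6511
G0 X96.6049 Y68.0671
M3 S508
G1 X87.6310 Y54.6643 F1818
G1 X71.5369 Y55.7346
G1 X64.4167 Y70.2075
G1 X73.3906 Y83.6103
G1 X89.4847 Y82.5400
G1 X96.6049 Y68.0671
G0 X90.7408 Y34.5602
M3 S508
G1 X39.7428 Y28.3559 F1818
G1 X220.8098 Y34.1664
G1 X81.6402 Y57.7478
G0 X39.4179 Y41.6481
M3 S774
G1 X45.2714 Y39.9515 F1109
G1 X50.2279 Y44.9549
G1 X54.2302 Y54.3191
G1 X57.2213 Y65.7049
G1 X59.1442 Y76.7732
G1 X59.9417 Y85.1846
G1 X59.5567 Y88.6000
G1 X57.9323 Y84.6802
G0 X170.3391 Y31.4207
M3 S508
G1 X169.1939 Y37.1779 F1818
G1 X165.9327 Y42.0586
G1 X161.0520 Y45.3198
G1 X155.2948 Y46.4650
G1 X149.5376 Y45.3198
G1 X144.6569 Y42.0586
G1 X141.3957 Y37.1779
G1 X140.2505 Y31.4207
G1 X141.3957 Y25.6635
G1 X144.6569 Y20.7828
G1 X149.5376 Y17.5216
G1 X155.2948 Y16.3764
G1 X161.0520 Y17.5216
G1 X165.9327 Y20.7828
G1 X169.1939 Y25.6635
G1 X170.3391 Y31.4207
G0 X174.3953 Y58.1641
M3 S774
G1 X150.2498 Y55.5414 F1109
G1 X133.1448 Y72.7839
G1 X135.9608 Y96.9076
G1 X156.5771 Y109.7469
G1 X179.4694 Y101.6336
G1 X187.3992 Y78.6771
G1 X174.3953 Y58.1641
M5
G0 X0.0000 Y0.0000

1 u = 1 mm; y_m = 112.1886 − y.

[1] `<polyline>` open polyline, #0000ff→engrave S357 F3044: (25.9021,84.0213) → (218.4589,66.9041) → (122.9848,95.6511)

[2] `<polygon>` regular polygon, #008000→score S508 F1818: (96.6049,68.0671) → (87.6310,54.6643) → (71.5369,55.7346) → (64.4167,70.2075) → (73.3906,83.6103) → (89.4847,82.5400) → (96.6049,68.0671) (closed)

[3] `<path>` open polyline, #008000→score S508 F1818: (90.7408,34.5602) → (39.7428,28.3559) → (220.8098,34.1664) → (81.6402,57.7478)

[4] `<path>` cubic bezier, #ff8800→cut S774 F1109: (39.4179,41.6481) → (45.2714,39.9515) → (50.2279,44.9549) → (54.2302,54.3191) → (57.2213,65.7049) → (59.1442,76.7732) → (59.9417,85.1846) → (59.5567,88.6000) → (57.9323,84.6802)

[5] `<circle>` circle, #008000→score S508 F1818: (170.3391,31.4207) → (169.1939,37.1779) → (165.9327,42.0586) → (161.0520,45.3198) → (155.2948,46.4650) → (149.5376,45.3198) → (144.6569,42.0586) → (141.3957,37.1779) → (140.2505,31.4207) → (141.3957,25.6635) → (144.6569,20.7828) → (149.5376,17.5216) → (155.2948,16.3764) → (161.0520,17.5216) → (165.9327,20.7828) → (169.1939,25.6635) → (170.3391,31.4207) (closed)

[6] `<polygon>` regular polygon, #ff8800→cut S774 F1109: (174.3953,58.1641) → (150.2498,55.5414) → (133.1448,72.7839) → (135.9608,96.9076) → (156.5771,109.7469) → (179.4694,101.6336) → (187.3992,78.6771) → (174.3953,58.1641) (closed)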